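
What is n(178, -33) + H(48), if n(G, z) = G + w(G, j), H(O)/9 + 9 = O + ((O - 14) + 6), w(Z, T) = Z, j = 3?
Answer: 1067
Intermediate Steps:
H(O) = -153 + 18*O (H(O) = -81 + 9*(O + ((O - 14) + 6)) = -81 + 9*(O + ((-14 + O) + 6)) = -81 + 9*(O + (-8 + O)) = -81 + 9*(-8 + 2*O) = -81 + (-72 + 18*O) = -153 + 18*O)
n(G, z) = 2*G (n(G, z) = G + G = 2*G)
n(178, -33) + H(48) = 2*178 + (-153 + 18*48) = 356 + (-153 + 864) = 356 + 711 = 1067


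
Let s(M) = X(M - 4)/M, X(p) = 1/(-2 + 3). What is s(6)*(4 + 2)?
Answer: 1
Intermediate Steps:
X(p) = 1 (X(p) = 1/1 = 1)
s(M) = 1/M
s(6)*(4 + 2) = (4 + 2)/6 = (⅙)*6 = 1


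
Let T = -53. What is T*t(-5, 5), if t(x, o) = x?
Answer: 265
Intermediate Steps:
T*t(-5, 5) = -53*(-5) = 265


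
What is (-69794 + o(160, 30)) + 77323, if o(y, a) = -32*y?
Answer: 2409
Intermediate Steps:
(-69794 + o(160, 30)) + 77323 = (-69794 - 32*160) + 77323 = (-69794 - 5120) + 77323 = -74914 + 77323 = 2409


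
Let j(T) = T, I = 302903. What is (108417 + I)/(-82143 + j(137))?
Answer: -205660/41003 ≈ -5.0157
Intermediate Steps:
(108417 + I)/(-82143 + j(137)) = (108417 + 302903)/(-82143 + 137) = 411320/(-82006) = 411320*(-1/82006) = -205660/41003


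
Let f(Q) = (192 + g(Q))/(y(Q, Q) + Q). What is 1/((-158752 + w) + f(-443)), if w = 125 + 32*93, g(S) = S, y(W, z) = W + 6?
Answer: -880/136972629 ≈ -6.4246e-6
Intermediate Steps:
y(W, z) = 6 + W
f(Q) = (192 + Q)/(6 + 2*Q) (f(Q) = (192 + Q)/((6 + Q) + Q) = (192 + Q)/(6 + 2*Q))
w = 3101 (w = 125 + 2976 = 3101)
1/((-158752 + w) + f(-443)) = 1/((-158752 + 3101) + (192 - 443)/(2*(3 - 443))) = 1/(-155651 + (½)*(-251)/(-440)) = 1/(-155651 + (½)*(-1/440)*(-251)) = 1/(-155651 + 251/880) = 1/(-136972629/880) = -880/136972629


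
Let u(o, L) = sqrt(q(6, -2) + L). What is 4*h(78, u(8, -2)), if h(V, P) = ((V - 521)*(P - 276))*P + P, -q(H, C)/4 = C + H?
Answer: 31896 + 1467228*I*sqrt(2) ≈ 31896.0 + 2.075e+6*I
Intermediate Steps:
q(H, C) = -4*C - 4*H (q(H, C) = -4*(C + H) = -4*C - 4*H)
u(o, L) = sqrt(-16 + L) (u(o, L) = sqrt((-4*(-2) - 4*6) + L) = sqrt((8 - 24) + L) = sqrt(-16 + L))
h(V, P) = P + P*(-521 + V)*(-276 + P) (h(V, P) = ((-521 + V)*(-276 + P))*P + P = P*(-521 + V)*(-276 + P) + P = P + P*(-521 + V)*(-276 + P))
4*h(78, u(8, -2)) = 4*(sqrt(-16 - 2)*(143797 - 521*sqrt(-16 - 2) - 276*78 + sqrt(-16 - 2)*78)) = 4*(sqrt(-18)*(143797 - 1563*I*sqrt(2) - 21528 + sqrt(-18)*78)) = 4*((3*I*sqrt(2))*(143797 - 1563*I*sqrt(2) - 21528 + (3*I*sqrt(2))*78)) = 4*((3*I*sqrt(2))*(143797 - 1563*I*sqrt(2) - 21528 + 234*I*sqrt(2))) = 4*((3*I*sqrt(2))*(122269 - 1329*I*sqrt(2))) = 4*(3*I*sqrt(2)*(122269 - 1329*I*sqrt(2))) = 12*I*sqrt(2)*(122269 - 1329*I*sqrt(2))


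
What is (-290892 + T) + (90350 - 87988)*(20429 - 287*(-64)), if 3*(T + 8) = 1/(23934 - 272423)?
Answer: 68096631765737/745467 ≈ 9.1348e+7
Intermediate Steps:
T = -5963737/745467 (T = -8 + 1/(3*(23934 - 272423)) = -8 + (⅓)/(-248489) = -8 + (⅓)*(-1/248489) = -8 - 1/745467 = -5963737/745467 ≈ -8.0000)
(-290892 + T) + (90350 - 87988)*(20429 - 287*(-64)) = (-290892 - 5963737/745467) + (90350 - 87988)*(20429 - 287*(-64)) = -216856350301/745467 + 2362*(20429 + 18368) = -216856350301/745467 + 2362*38797 = -216856350301/745467 + 91638514 = 68096631765737/745467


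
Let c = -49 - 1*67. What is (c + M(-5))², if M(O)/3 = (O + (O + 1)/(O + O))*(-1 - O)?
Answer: 732736/25 ≈ 29309.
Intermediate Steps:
M(O) = 3*(-1 - O)*(O + (1 + O)/(2*O)) (M(O) = 3*((O + (O + 1)/(O + O))*(-1 - O)) = 3*((O + (1 + O)/((2*O)))*(-1 - O)) = 3*((O + (1 + O)*(1/(2*O)))*(-1 - O)) = 3*((O + (1 + O)/(2*O))*(-1 - O)) = 3*((-1 - O)*(O + (1 + O)/(2*O))) = 3*(-1 - O)*(O + (1 + O)/(2*O)))
c = -116 (c = -49 - 67 = -116)
(c + M(-5))² = (-116 + (-3 - 3*(-5)² - 9/2*(-5) - 3/2/(-5)))² = (-116 + (-3 - 3*25 + 45/2 - 3/2*(-⅕)))² = (-116 + (-3 - 75 + 45/2 + 3/10))² = (-116 - 276/5)² = (-856/5)² = 732736/25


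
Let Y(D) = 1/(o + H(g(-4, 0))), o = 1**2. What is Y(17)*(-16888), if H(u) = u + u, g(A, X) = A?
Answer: 16888/7 ≈ 2412.6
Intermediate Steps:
o = 1
H(u) = 2*u
Y(D) = -1/7 (Y(D) = 1/(1 + 2*(-4)) = 1/(1 - 8) = 1/(-7) = -1/7)
Y(17)*(-16888) = -1/7*(-16888) = 16888/7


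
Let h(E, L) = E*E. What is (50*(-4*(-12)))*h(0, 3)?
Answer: 0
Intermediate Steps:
h(E, L) = E²
(50*(-4*(-12)))*h(0, 3) = (50*(-4*(-12)))*0² = (50*48)*0 = 2400*0 = 0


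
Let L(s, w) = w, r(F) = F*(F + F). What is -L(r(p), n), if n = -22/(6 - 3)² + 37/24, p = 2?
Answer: 65/72 ≈ 0.90278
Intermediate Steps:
r(F) = 2*F² (r(F) = F*(2*F) = 2*F²)
n = -65/72 (n = -22/(3²) + 37*(1/24) = -22/9 + 37/24 = -65/72 ≈ -0.90278)
-L(r(p), n) = -1*(-65/72) = 65/72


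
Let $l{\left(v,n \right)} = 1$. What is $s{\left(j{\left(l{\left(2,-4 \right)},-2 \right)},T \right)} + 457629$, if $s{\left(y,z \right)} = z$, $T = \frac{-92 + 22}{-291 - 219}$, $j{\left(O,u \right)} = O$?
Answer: $\frac{23339086}{51} \approx 4.5763 \cdot 10^{5}$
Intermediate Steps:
$T = \frac{7}{51}$ ($T = - \frac{70}{-510} = \left(-70\right) \left(- \frac{1}{510}\right) = \frac{7}{51} \approx 0.13725$)
$s{\left(j{\left(l{\left(2,-4 \right)},-2 \right)},T \right)} + 457629 = \frac{7}{51} + 457629 = \frac{23339086}{51}$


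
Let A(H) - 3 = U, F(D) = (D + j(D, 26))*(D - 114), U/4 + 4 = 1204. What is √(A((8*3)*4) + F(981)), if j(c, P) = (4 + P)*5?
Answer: 2*√246345 ≈ 992.66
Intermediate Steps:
U = 4800 (U = -16 + 4*1204 = -16 + 4816 = 4800)
j(c, P) = 20 + 5*P
F(D) = (-114 + D)*(150 + D) (F(D) = (D + (20 + 5*26))*(D - 114) = (D + (20 + 130))*(-114 + D) = (D + 150)*(-114 + D) = (150 + D)*(-114 + D) = (-114 + D)*(150 + D))
A(H) = 4803 (A(H) = 3 + 4800 = 4803)
√(A((8*3)*4) + F(981)) = √(4803 + (-17100 + 981² + 36*981)) = √(4803 + (-17100 + 962361 + 35316)) = √(4803 + 980577) = √985380 = 2*√246345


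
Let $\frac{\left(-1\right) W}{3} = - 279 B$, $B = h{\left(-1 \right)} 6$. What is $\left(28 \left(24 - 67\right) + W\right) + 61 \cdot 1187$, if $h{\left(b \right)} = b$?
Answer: $66181$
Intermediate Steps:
$B = -6$ ($B = \left(-1\right) 6 = -6$)
$W = -5022$ ($W = - 3 \left(\left(-279\right) \left(-6\right)\right) = \left(-3\right) 1674 = -5022$)
$\left(28 \left(24 - 67\right) + W\right) + 61 \cdot 1187 = \left(28 \left(24 - 67\right) - 5022\right) + 61 \cdot 1187 = \left(28 \left(-43\right) - 5022\right) + 72407 = \left(-1204 - 5022\right) + 72407 = -6226 + 72407 = 66181$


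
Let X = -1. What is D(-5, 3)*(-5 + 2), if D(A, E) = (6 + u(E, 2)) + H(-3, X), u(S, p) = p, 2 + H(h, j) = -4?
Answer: -6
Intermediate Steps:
H(h, j) = -6 (H(h, j) = -2 - 4 = -6)
D(A, E) = 2 (D(A, E) = (6 + 2) - 6 = 8 - 6 = 2)
D(-5, 3)*(-5 + 2) = 2*(-5 + 2) = 2*(-3) = -6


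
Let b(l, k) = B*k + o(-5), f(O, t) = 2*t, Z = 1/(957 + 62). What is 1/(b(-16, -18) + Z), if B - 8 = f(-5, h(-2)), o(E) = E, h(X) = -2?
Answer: -1019/78462 ≈ -0.012987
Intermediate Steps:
Z = 1/1019 ≈ 0.00098135
B = 4 (B = 8 + 2*(-2) = 8 - 4 = 4)
b(l, k) = -5 + 4*k (b(l, k) = 4*k - 5 = -5 + 4*k)
1/(b(-16, -18) + Z) = 1/((-5 + 4*(-18)) + 1/1019) = 1/((-5 - 72) + 1/1019) = 1/(-77 + 1/1019) = 1/(-78462/1019) = -1019/78462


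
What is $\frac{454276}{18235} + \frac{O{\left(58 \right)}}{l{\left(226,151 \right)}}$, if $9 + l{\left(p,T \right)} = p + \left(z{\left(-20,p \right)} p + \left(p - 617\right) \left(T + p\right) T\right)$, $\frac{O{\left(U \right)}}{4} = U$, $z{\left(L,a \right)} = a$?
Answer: $\frac{360292050098}{14462415555} \approx 24.912$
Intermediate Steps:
$O{\left(U \right)} = 4 U$
$l{\left(p,T \right)} = -9 + p + p^{2} + T \left(-617 + p\right) \left(T + p\right)$ ($l{\left(p,T \right)} = -9 + \left(p + \left(p p + \left(p - 617\right) \left(T + p\right) T\right)\right) = -9 + \left(p + \left(p^{2} + \left(-617 + p\right) \left(T + p\right) T\right)\right) = -9 + \left(p + \left(p^{2} + T \left(-617 + p\right) \left(T + p\right)\right)\right) = -9 + \left(p + p^{2} + T \left(-617 + p\right) \left(T + p\right)\right) = -9 + p + p^{2} + T \left(-617 + p\right) \left(T + p\right)$)
$\frac{454276}{18235} + \frac{O{\left(58 \right)}}{l{\left(226,151 \right)}} = \frac{454276}{18235} + \frac{4 \cdot 58}{-9 + 226 + 226^{2} - 617 \cdot 151^{2} + 151 \cdot 226^{2} + 226 \cdot 151^{2} - 93167 \cdot 226} = 454276 \cdot \frac{1}{18235} + \frac{232}{-9 + 226 + 51076 - 14068217 + 151 \cdot 51076 + 226 \cdot 22801 - 21055742} = \frac{454276}{18235} + \frac{232}{-9 + 226 + 51076 - 14068217 + 7712476 + 5153026 - 21055742} = \frac{454276}{18235} + \frac{232}{-22207164} = \frac{454276}{18235} + 232 \left(- \frac{1}{22207164}\right) = \frac{454276}{18235} - \frac{58}{5551791} = \frac{360292050098}{14462415555}$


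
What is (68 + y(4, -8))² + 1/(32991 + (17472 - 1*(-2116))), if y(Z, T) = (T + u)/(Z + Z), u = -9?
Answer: 14602713155/3365056 ≈ 4339.5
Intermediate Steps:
y(Z, T) = (-9 + T)/(2*Z) (y(Z, T) = (T - 9)/(Z + Z) = (-9 + T)/((2*Z)) = (-9 + T)*(1/(2*Z)) = (-9 + T)/(2*Z))
(68 + y(4, -8))² + 1/(32991 + (17472 - 1*(-2116))) = (68 + (½)*(-9 - 8)/4)² + 1/(32991 + (17472 - 1*(-2116))) = (68 + (½)*(¼)*(-17))² + 1/(32991 + (17472 + 2116)) = (68 - 17/8)² + 1/(32991 + 19588) = (527/8)² + 1/52579 = 277729/64 + 1/52579 = 14602713155/3365056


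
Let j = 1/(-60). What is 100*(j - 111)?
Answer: -33305/3 ≈ -11102.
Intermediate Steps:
j = -1/60 ≈ -0.016667
100*(j - 111) = 100*(-1/60 - 111) = 100*(-6661/60) = -33305/3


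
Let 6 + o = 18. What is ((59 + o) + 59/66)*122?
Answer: 289445/33 ≈ 8771.1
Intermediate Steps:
o = 12 (o = -6 + 18 = 12)
((59 + o) + 59/66)*122 = ((59 + 12) + 59/66)*122 = (71 + 59*(1/66))*122 = (71 + 59/66)*122 = (4745/66)*122 = 289445/33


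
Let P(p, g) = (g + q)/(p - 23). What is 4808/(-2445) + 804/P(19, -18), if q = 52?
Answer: -4013296/41565 ≈ -96.555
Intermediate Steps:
P(p, g) = (52 + g)/(-23 + p) (P(p, g) = (g + 52)/(p - 23) = (52 + g)/(-23 + p))
4808/(-2445) + 804/P(19, -18) = 4808/(-2445) + 804/(((52 - 18)/(-23 + 19))) = 4808*(-1/2445) + 804/((34/(-4))) = -4808/2445 + 804/((-1/4*34)) = -4808/2445 + 804/(-17/2) = -4808/2445 + 804*(-2/17) = -4808/2445 - 1608/17 = -4013296/41565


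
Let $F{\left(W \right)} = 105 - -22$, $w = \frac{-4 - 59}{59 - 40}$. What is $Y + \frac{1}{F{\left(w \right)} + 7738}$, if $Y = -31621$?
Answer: $- \frac{248699164}{7865} \approx -31621.0$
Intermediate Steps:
$w = - \frac{63}{19} \approx -3.3158$
$F{\left(W \right)} = 127$ ($F{\left(W \right)} = 105 + 22 = 127$)
$Y + \frac{1}{F{\left(w \right)} + 7738} = -31621 + \frac{1}{127 + 7738} = -31621 + \frac{1}{7865} = - \frac{248699164}{7865}$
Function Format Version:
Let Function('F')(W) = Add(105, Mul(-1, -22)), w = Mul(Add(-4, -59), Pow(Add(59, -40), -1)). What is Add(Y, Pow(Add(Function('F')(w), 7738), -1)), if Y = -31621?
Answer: Rational(-248699164, 7865) ≈ -31621.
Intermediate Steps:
w = Rational(-63, 19) (w = Mul(-63, Pow(19, -1)) = Mul(-63, Rational(1, 19)) = Rational(-63, 19) ≈ -3.3158)
Function('F')(W) = 127 (Function('F')(W) = Add(105, 22) = 127)
Add(Y, Pow(Add(Function('F')(w), 7738), -1)) = Add(-31621, Pow(Add(127, 7738), -1)) = Add(-31621, Pow(7865, -1)) = Add(-31621, Rational(1, 7865)) = Rational(-248699164, 7865)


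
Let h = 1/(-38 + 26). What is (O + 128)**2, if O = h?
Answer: 2356225/144 ≈ 16363.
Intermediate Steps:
h = -1/12 (h = 1/(-12) = -1/12 ≈ -0.083333)
O = -1/12 ≈ -0.083333
(O + 128)**2 = (-1/12 + 128)**2 = (1535/12)**2 = 2356225/144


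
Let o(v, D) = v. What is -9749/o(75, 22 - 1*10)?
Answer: -9749/75 ≈ -129.99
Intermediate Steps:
-9749/o(75, 22 - 1*10) = -9749/75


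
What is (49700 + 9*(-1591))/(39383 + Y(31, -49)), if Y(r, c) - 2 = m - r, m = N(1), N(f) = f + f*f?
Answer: 35381/39356 ≈ 0.89900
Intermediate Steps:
N(f) = f + f²
m = 2 (m = 1*(1 + 1) = 1*2 = 2)
Y(r, c) = 4 - r (Y(r, c) = 2 + (2 - r) = 4 - r)
(49700 + 9*(-1591))/(39383 + Y(31, -49)) = (49700 + 9*(-1591))/(39383 + (4 - 1*31)) = (49700 - 14319)/(39383 + (4 - 31)) = 35381/(39383 - 27) = 35381/39356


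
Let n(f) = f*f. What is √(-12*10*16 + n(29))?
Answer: I*√1079 ≈ 32.848*I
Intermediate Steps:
n(f) = f²
√(-12*10*16 + n(29)) = √(-12*10*16 + 29²) = √(-120*16 + 841) = √(-1920 + 841) = √(-1079) = I*√1079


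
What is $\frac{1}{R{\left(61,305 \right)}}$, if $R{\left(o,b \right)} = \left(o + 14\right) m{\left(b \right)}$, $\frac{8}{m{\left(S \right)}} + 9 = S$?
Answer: $\frac{37}{75} \approx 0.49333$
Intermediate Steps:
$m{\left(S \right)} = \frac{8}{-9 + S}$
$R{\left(o,b \right)} = \frac{8 \left(14 + o\right)}{-9 + b}$ ($R{\left(o,b \right)} = \left(o + 14\right) \frac{8}{-9 + b} = \left(14 + o\right) \frac{8}{-9 + b} = \frac{8 \left(14 + o\right)}{-9 + b}$)
$\frac{1}{R{\left(61,305 \right)}} = \frac{1}{8 \frac{1}{-9 + 305} \left(14 + 61\right)} = \frac{1}{8 \cdot \frac{1}{296} \cdot 75} = \frac{1}{\frac{75}{37}} = \frac{37}{75}$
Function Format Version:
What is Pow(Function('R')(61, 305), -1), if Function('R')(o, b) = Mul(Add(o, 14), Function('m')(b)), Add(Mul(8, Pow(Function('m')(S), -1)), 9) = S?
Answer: Rational(37, 75) ≈ 0.49333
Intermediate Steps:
Function('m')(S) = Mul(8, Pow(Add(-9, S), -1))
Function('R')(o, b) = Mul(8, Pow(Add(-9, b), -1), Add(14, o)) (Function('R')(o, b) = Mul(Add(o, 14), Mul(8, Pow(Add(-9, b), -1))) = Mul(Add(14, o), Mul(8, Pow(Add(-9, b), -1))) = Mul(8, Pow(Add(-9, b), -1), Add(14, o)))
Pow(Function('R')(61, 305), -1) = Pow(Mul(8, Pow(Add(-9, 305), -1), Add(14, 61)), -1) = Pow(Mul(8, Pow(296, -1), 75), -1) = Pow(Mul(8, Rational(1, 296), 75), -1) = Pow(Rational(75, 37), -1) = Rational(37, 75)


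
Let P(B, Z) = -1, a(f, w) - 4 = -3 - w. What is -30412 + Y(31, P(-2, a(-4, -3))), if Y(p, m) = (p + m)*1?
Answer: -30382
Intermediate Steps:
a(f, w) = 1 - w (a(f, w) = 4 + (-3 - w) = 1 - w)
Y(p, m) = m + p (Y(p, m) = (m + p)*1 = m + p)
-30412 + Y(31, P(-2, a(-4, -3))) = -30412 + (-1 + 31) = -30412 + 30 = -30382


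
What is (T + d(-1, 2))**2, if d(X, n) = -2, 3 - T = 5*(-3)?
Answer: 256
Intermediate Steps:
T = 18 (T = 3 - 5*(-3) = 3 - 1*(-15) = 3 + 15 = 18)
(T + d(-1, 2))**2 = (18 - 2)**2 = 16**2 = 256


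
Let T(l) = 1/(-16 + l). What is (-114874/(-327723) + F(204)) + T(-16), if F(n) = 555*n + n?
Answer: 1189496261909/10487136 ≈ 1.1342e+5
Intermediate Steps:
F(n) = 556*n
(-114874/(-327723) + F(204)) + T(-16) = (-114874/(-327723) + 556*204) + 1/(-16 - 16) = (-114874*(-1/327723) + 113424) + 1/(-32) = (114874/327723 + 113424) - 1/32 = 37171768426/327723 - 1/32 = 1189496261909/10487136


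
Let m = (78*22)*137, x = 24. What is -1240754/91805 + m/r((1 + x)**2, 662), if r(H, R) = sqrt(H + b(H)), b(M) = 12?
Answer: -1240754/91805 + 18084*sqrt(13)/7 ≈ 9301.2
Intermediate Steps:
r(H, R) = sqrt(12 + H) (r(H, R) = sqrt(H + 12) = sqrt(12 + H))
m = 235092 (m = 1716*137 = 235092)
-1240754/91805 + m/r((1 + x)**2, 662) = -1240754/91805 + 235092/(sqrt(12 + (1 + 24)**2)) = -1240754*1/91805 + 235092/(sqrt(12 + 25**2)) = -1240754/91805 + 235092/(sqrt(12 + 625)) = -1240754/91805 + 235092/(sqrt(637)) = -1240754/91805 + 235092/((7*sqrt(13))) = -1240754/91805 + 235092*(sqrt(13)/91) = -1240754/91805 + 18084*sqrt(13)/7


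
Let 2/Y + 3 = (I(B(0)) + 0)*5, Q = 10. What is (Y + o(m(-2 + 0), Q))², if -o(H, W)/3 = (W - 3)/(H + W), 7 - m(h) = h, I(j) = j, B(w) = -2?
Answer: 96721/61009 ≈ 1.5854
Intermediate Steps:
m(h) = 7 - h
o(H, W) = -3*(-3 + W)/(H + W) (o(H, W) = -3*(W - 3)/(H + W) = -3*(-3 + W)/(H + W))
Y = -2/13 (Y = 2/(-3 + (-2 + 0)*5) = 2/(-3 - 2*5) = 2/(-3 - 10) = 2/(-13) = 2*(-1/13) = -2/13 ≈ -0.15385)
(Y + o(m(-2 + 0), Q))² = (-2/13 + 3*(3 - 1*10)/((7 - (-2 + 0)) + 10))² = (-2/13 + 3*(3 - 10)/((7 - 1*(-2)) + 10))² = (-2/13 + 3*(-7)/((7 + 2) + 10))² = (-2/13 + 3*(-7)/(9 + 10))² = (-2/13 + 3*(-7)/19)² = (-2/13 + 3*(1/19)*(-7))² = (-2/13 - 21/19)² = (-311/247)² = 96721/61009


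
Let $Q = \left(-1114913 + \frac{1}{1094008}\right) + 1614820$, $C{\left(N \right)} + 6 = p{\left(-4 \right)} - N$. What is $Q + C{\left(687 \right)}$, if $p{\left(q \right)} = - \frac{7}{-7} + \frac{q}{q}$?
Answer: $\frac{546146297729}{1094008} \approx 4.9922 \cdot 10^{5}$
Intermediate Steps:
$p{\left(q \right)} = 2$ ($p{\left(q \right)} = \left(-7\right) \left(- \frac{1}{7}\right) + 1 = 1 + 1 = 2$)
$C{\left(N \right)} = -4 - N$ ($C{\left(N \right)} = -6 - \left(-2 + N\right) = -4 - N$)
$Q = \frac{546902257257}{1094008}$ ($Q = \left(-1114913 + \frac{1}{1094008}\right) + 1614820 = - \frac{1219723741303}{1094008} + 1614820 = \frac{546902257257}{1094008} \approx 4.9991 \cdot 10^{5}$)
$Q + C{\left(687 \right)} = \frac{546902257257}{1094008} - 691 = \frac{546146297729}{1094008}$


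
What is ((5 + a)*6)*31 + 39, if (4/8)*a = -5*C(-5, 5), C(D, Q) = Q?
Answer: -8331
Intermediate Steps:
a = -50 (a = 2*(-5*5) = 2*(-25) = -50)
((5 + a)*6)*31 + 39 = ((5 - 50)*6)*31 + 39 = -45*6*31 + 39 = -270*31 + 39 = -8370 + 39 = -8331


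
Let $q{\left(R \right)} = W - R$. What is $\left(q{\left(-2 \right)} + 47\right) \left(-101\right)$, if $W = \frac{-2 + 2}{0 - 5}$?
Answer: $-4949$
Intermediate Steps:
$W = 0$ ($W = \frac{0}{-5} = 0 \left(- \frac{1}{5}\right) = 0$)
$q{\left(R \right)} = - R$ ($q{\left(R \right)} = 0 - R = - R$)
$\left(q{\left(-2 \right)} + 47\right) \left(-101\right) = \left(\left(-1\right) \left(-2\right) + 47\right) \left(-101\right) = \left(2 + 47\right) \left(-101\right) = 49 \left(-101\right) = -4949$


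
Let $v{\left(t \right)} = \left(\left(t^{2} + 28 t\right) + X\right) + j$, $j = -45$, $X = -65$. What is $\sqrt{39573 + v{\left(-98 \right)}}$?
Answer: $3 \sqrt{5147} \approx 215.23$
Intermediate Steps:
$v{\left(t \right)} = -110 + t^{2} + 28 t$ ($v{\left(t \right)} = \left(\left(t^{2} + 28 t\right) - 65\right) - 45 = \left(-65 + t^{2} + 28 t\right) - 45 = -110 + t^{2} + 28 t$)
$\sqrt{39573 + v{\left(-98 \right)}} = \sqrt{39573 + \left(-110 + \left(-98\right)^{2} + 28 \left(-98\right)\right)} = \sqrt{39573 - -6750} = \sqrt{39573 + 6750} = \sqrt{46323} = 3 \sqrt{5147}$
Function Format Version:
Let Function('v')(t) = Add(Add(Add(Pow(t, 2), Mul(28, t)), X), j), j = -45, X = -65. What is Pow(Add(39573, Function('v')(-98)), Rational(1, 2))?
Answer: Mul(3, Pow(5147, Rational(1, 2))) ≈ 215.23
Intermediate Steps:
Function('v')(t) = Add(-110, Pow(t, 2), Mul(28, t)) (Function('v')(t) = Add(Add(Add(Pow(t, 2), Mul(28, t)), -65), -45) = Add(Add(-65, Pow(t, 2), Mul(28, t)), -45) = Add(-110, Pow(t, 2), Mul(28, t)))
Pow(Add(39573, Function('v')(-98)), Rational(1, 2)) = Pow(Add(39573, Add(-110, Pow(-98, 2), Mul(28, -98))), Rational(1, 2)) = Pow(Add(39573, Add(-110, 9604, -2744)), Rational(1, 2)) = Pow(Add(39573, 6750), Rational(1, 2)) = Pow(46323, Rational(1, 2)) = Mul(3, Pow(5147, Rational(1, 2)))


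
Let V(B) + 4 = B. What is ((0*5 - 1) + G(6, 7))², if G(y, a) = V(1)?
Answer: 16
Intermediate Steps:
V(B) = -4 + B
G(y, a) = -3 (G(y, a) = -4 + 1 = -3)
((0*5 - 1) + G(6, 7))² = ((0*5 - 1) - 3)² = ((0 - 1) - 3)² = (-1 - 3)² = (-4)² = 16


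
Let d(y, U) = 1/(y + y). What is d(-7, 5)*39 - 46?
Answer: -683/14 ≈ -48.786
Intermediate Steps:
d(y, U) = 1/(2*y)
d(-7, 5)*39 - 46 = ((1/2)/(-7))*39 - 46 = ((1/2)*(-1/7))*39 - 46 = -1/14*39 - 46 = -39/14 - 46 = -683/14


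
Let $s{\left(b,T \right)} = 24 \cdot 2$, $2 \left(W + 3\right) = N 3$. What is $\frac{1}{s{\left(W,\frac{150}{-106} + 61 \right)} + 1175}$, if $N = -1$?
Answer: $\frac{1}{1223} \approx 0.00081766$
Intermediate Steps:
$W = - \frac{9}{2}$ ($W = -3 + \frac{\left(-1\right) 3}{2} = -3 + \frac{1}{2} \left(-3\right) = -3 - \frac{3}{2} = - \frac{9}{2} \approx -4.5$)
$s{\left(b,T \right)} = 48$
$\frac{1}{s{\left(W,\frac{150}{-106} + 61 \right)} + 1175} = \frac{1}{48 + 1175} = \frac{1}{1223}$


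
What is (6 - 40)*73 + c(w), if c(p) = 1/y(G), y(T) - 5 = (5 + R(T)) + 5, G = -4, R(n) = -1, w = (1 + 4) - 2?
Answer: -34747/14 ≈ -2481.9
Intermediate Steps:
w = 3 (w = 5 - 2 = 3)
y(T) = 14 (y(T) = 5 + ((5 - 1) + 5) = 5 + (4 + 5) = 5 + 9 = 14)
c(p) = 1/14
(6 - 40)*73 + c(w) = (6 - 40)*73 + 1/14 = -34*73 + 1/14 = -2482 + 1/14 = -34747/14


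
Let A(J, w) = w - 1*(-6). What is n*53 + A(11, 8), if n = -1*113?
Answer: -5975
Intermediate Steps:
n = -113
A(J, w) = 6 + w (A(J, w) = w + 6 = 6 + w)
n*53 + A(11, 8) = -113*53 + (6 + 8) = -5989 + 14 = -5975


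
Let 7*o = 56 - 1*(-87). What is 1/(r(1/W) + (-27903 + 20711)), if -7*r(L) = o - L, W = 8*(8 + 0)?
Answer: -3136/22563257 ≈ -0.00013899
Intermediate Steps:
W = 64 (W = 8*8 = 64)
o = 143/7 (o = (56 - 1*(-87))/7 = (56 + 87)/7 = (⅐)*143 = 143/7 ≈ 20.429)
r(L) = -143/49 + L/7 (r(L) = -(143/7 - L)/7 = -143/49 + L/7)
1/(r(1/W) + (-27903 + 20711)) = 1/((-143/49 + (⅐)/64) + (-27903 + 20711)) = 1/((-143/49 + (⅐)*(1/64)) - 7192) = 1/((-143/49 + 1/448) - 7192) = 1/(-9145/3136 - 7192) = 1/(-22563257/3136) = -3136/22563257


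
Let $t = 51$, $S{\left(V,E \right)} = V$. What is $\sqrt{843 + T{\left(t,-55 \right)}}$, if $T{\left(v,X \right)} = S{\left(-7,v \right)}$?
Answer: $2 \sqrt{209} \approx 28.914$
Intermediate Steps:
$T{\left(v,X \right)} = -7$
$\sqrt{843 + T{\left(t,-55 \right)}} = \sqrt{843 - 7} = \sqrt{836} = 2 \sqrt{209}$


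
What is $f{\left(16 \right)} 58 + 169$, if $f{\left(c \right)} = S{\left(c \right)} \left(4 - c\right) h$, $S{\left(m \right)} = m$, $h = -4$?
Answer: $44713$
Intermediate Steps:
$f{\left(c \right)} = - 4 c \left(4 - c\right)$ ($f{\left(c \right)} = c \left(4 - c\right) \left(-4\right) = - 4 c \left(4 - c\right)$)
$f{\left(16 \right)} 58 + 169 = 4 \cdot 16 \left(-4 + 16\right) 58 + 169 = 4 \cdot 16 \cdot 12 \cdot 58 + 169 = 768 \cdot 58 + 169 = 44544 + 169 = 44713$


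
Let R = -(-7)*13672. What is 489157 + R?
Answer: 584861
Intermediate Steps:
R = 95704 (R = -1*(-95704) = 95704)
489157 + R = 489157 + 95704 = 584861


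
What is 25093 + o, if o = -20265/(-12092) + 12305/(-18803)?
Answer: 5705524177203/227365876 ≈ 25094.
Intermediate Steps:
o = 232250735/227365876 (o = -20265*(-1/12092) + 12305*(-1/18803) = 20265/12092 - 12305/18803 = 232250735/227365876 ≈ 1.0215)
25093 + o = 25093 + 232250735/227365876 = 5705524177203/227365876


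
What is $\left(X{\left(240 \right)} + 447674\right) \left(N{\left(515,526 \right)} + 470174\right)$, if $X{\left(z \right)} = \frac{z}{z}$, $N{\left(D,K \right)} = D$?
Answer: $210715698075$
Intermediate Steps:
$X{\left(z \right)} = 1$
$\left(X{\left(240 \right)} + 447674\right) \left(N{\left(515,526 \right)} + 470174\right) = \left(1 + 447674\right) \left(515 + 470174\right) = 447675 \cdot 470689 = 210715698075$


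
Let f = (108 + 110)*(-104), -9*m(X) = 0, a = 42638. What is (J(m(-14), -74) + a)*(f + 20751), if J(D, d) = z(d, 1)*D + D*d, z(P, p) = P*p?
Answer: -81907598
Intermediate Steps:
m(X) = 0 (m(X) = -⅑*0 = 0)
f = -22672 (f = 218*(-104) = -22672)
J(D, d) = 2*D*d (J(D, d) = (d*1)*D + D*d = d*D + D*d = D*d + D*d = 2*D*d)
(J(m(-14), -74) + a)*(f + 20751) = (2*0*(-74) + 42638)*(-22672 + 20751) = (0 + 42638)*(-1921) = 42638*(-1921) = -81907598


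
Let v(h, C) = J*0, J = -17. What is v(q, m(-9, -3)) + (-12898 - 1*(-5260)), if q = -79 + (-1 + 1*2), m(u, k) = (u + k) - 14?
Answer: -7638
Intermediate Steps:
m(u, k) = -14 + k + u (m(u, k) = (k + u) - 14 = -14 + k + u)
q = -78 (q = -79 + (-1 + 2) = -79 + 1 = -78)
v(h, C) = 0 (v(h, C) = -17*0 = 0)
v(q, m(-9, -3)) + (-12898 - 1*(-5260)) = 0 + (-12898 - 1*(-5260)) = 0 + (-12898 + 5260) = 0 - 7638 = -7638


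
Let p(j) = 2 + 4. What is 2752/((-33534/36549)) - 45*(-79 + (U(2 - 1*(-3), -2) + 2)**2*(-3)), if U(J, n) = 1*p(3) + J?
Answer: 43539374/1863 ≈ 23371.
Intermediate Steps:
p(j) = 6
U(J, n) = 6 + J (U(J, n) = 1*6 + J = 6 + J)
2752/((-33534/36549)) - 45*(-79 + (U(2 - 1*(-3), -2) + 2)**2*(-3)) = 2752/((-33534/36549)) - 45*(-79 + ((6 + (2 - 1*(-3))) + 2)**2*(-3)) = 2752/((-33534*1/36549)) - 45*(-79 + ((6 + (2 + 3)) + 2)**2*(-3)) = 2752/(-3726/4061) - 45*(-79 + ((6 + 5) + 2)**2*(-3)) = 2752*(-4061/3726) - 45*(-79 + (11 + 2)**2*(-3)) = -5587936/1863 - 45*(-79 + 13**2*(-3)) = -5587936/1863 - 45*(-79 + 169*(-3)) = -5587936/1863 - 45*(-79 - 507) = -5587936/1863 - 45*(-586) = -5587936/1863 + 26370 = 43539374/1863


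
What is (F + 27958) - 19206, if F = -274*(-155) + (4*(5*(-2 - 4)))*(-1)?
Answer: 51342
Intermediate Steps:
F = 42590 (F = 42470 + (4*(5*(-6)))*(-1) = 42470 + (4*(-30))*(-1) = 42470 - 120*(-1) = 42470 + 120 = 42590)
(F + 27958) - 19206 = (42590 + 27958) - 19206 = 70548 - 19206 = 51342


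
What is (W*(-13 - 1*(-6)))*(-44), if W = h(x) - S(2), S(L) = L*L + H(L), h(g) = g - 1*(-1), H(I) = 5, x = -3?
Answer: -3388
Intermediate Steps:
h(g) = 1 + g (h(g) = g + 1 = 1 + g)
S(L) = 5 + L**2 (S(L) = L*L + 5 = L**2 + 5 = 5 + L**2)
W = -11 (W = (1 - 3) - (5 + 2**2) = -2 - (5 + 4) = -2 - 1*9 = -2 - 9 = -11)
(W*(-13 - 1*(-6)))*(-44) = -11*(-13 - 1*(-6))*(-44) = -11*(-13 + 6)*(-44) = -11*(-7)*(-44) = 77*(-44) = -3388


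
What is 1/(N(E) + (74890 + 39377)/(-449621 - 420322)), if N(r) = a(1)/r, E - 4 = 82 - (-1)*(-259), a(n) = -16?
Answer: -50166713/1949701 ≈ -25.730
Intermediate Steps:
E = -173 (E = 4 + (82 - (-1)*(-259)) = 4 + (82 - 1*259) = 4 + (82 - 259) = 4 - 177 = -173)
N(r) = -16/r
1/(N(E) + (74890 + 39377)/(-449621 - 420322)) = 1/(-16/(-173) + (74890 + 39377)/(-449621 - 420322)) = 1/(-16*(-1/173) + 114267/(-869943)) = 1/(16/173 + 114267*(-1/869943)) = 1/(16/173 - 38089/289981) = 1/(-1949701/50166713) = -50166713/1949701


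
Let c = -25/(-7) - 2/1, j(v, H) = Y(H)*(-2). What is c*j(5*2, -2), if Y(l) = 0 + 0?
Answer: 0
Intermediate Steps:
Y(l) = 0
j(v, H) = 0 (j(v, H) = 0*(-2) = 0)
c = 11/7 (c = -25*(-⅐) - 2*1 = 25/7 - 2 = 11/7 ≈ 1.5714)
c*j(5*2, -2) = (11/7)*0 = 0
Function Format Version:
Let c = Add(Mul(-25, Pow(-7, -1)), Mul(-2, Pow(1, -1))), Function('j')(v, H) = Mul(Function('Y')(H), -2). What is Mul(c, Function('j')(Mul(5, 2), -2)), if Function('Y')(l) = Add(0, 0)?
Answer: 0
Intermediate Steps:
Function('Y')(l) = 0
Function('j')(v, H) = 0 (Function('j')(v, H) = Mul(0, -2) = 0)
c = Rational(11, 7) (c = Add(Mul(-25, Rational(-1, 7)), Mul(-2, 1)) = Add(Rational(25, 7), -2) = Rational(11, 7) ≈ 1.5714)
Mul(c, Function('j')(Mul(5, 2), -2)) = Mul(Rational(11, 7), 0) = 0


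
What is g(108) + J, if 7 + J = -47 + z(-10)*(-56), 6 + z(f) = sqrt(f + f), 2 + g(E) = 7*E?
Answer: 1036 - 112*I*sqrt(5) ≈ 1036.0 - 250.44*I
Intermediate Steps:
g(E) = -2 + 7*E
z(f) = -6 + sqrt(2)*sqrt(f) (z(f) = -6 + sqrt(f + f) = -6 + sqrt(2*f) = -6 + sqrt(2)*sqrt(f))
J = 282 - 112*I*sqrt(5) (J = -7 + (-47 + (-6 + sqrt(2)*sqrt(-10))*(-56)) = -7 + (-47 + (-6 + sqrt(2)*(I*sqrt(10)))*(-56)) = -7 + (-47 + (-6 + 2*I*sqrt(5))*(-56)) = -7 + (-47 + (336 - 112*I*sqrt(5))) = -7 + (289 - 112*I*sqrt(5)) = 282 - 112*I*sqrt(5) ≈ 282.0 - 250.44*I)
g(108) + J = (-2 + 7*108) + (282 - 112*I*sqrt(5)) = (-2 + 756) + (282 - 112*I*sqrt(5)) = 754 + (282 - 112*I*sqrt(5)) = 1036 - 112*I*sqrt(5)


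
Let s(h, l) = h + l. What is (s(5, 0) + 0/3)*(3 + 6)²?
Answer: 405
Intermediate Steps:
(s(5, 0) + 0/3)*(3 + 6)² = ((5 + 0) + 0/3)*(3 + 6)² = (5 + (⅓)*0)*9² = (5 + 0)*81 = 5*81 = 405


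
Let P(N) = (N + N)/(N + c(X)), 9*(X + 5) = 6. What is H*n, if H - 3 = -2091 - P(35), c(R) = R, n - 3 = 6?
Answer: -865377/46 ≈ -18813.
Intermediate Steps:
X = -13/3 (X = -5 + (1/9)*6 = -5 + 2/3 = -13/3 ≈ -4.3333)
n = 9 (n = 3 + 6 = 9)
P(N) = 2*N/(-13/3 + N) (P(N) = (N + N)/(N - 13/3) = (2*N)/(-13/3 + N) = 2*N/(-13/3 + N))
H = -96153/46 (H = 3 + (-2091 - 6*35/(-13 + 3*35)) = 3 + (-2091 - 6*35/(-13 + 105)) = 3 + (-2091 - 6*35/92) = 3 + (-2091 - 1*105/46) = 3 + (-2091 - 105/46) = 3 - 96291/46 = -96153/46 ≈ -2090.3)
H*n = -96153/46*9 = -865377/46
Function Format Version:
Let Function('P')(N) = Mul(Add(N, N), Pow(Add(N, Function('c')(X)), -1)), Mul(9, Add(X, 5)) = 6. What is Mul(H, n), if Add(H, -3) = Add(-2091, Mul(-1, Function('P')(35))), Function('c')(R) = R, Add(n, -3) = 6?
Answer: Rational(-865377, 46) ≈ -18813.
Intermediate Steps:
X = Rational(-13, 3) (X = Add(-5, Mul(Rational(1, 9), 6)) = Add(-5, Rational(2, 3)) = Rational(-13, 3) ≈ -4.3333)
n = 9 (n = Add(3, 6) = 9)
Function('P')(N) = Mul(2, N, Pow(Add(Rational(-13, 3), N), -1)) (Function('P')(N) = Mul(Add(N, N), Pow(Add(N, Rational(-13, 3)), -1)) = Mul(Mul(2, N), Pow(Add(Rational(-13, 3), N), -1)) = Mul(2, N, Pow(Add(Rational(-13, 3), N), -1)))
H = Rational(-96153, 46) (H = Add(3, Add(-2091, Mul(-1, Mul(6, 35, Pow(Add(-13, Mul(3, 35)), -1))))) = Add(3, Add(-2091, Mul(-1, Mul(6, 35, Pow(Add(-13, 105), -1))))) = Add(3, Add(-2091, Mul(-1, Mul(6, 35, Pow(92, -1))))) = Add(3, Add(-2091, Mul(-1, Mul(6, 35, Rational(1, 92))))) = Add(3, Add(-2091, Mul(-1, Rational(105, 46)))) = Add(3, Add(-2091, Rational(-105, 46))) = Add(3, Rational(-96291, 46)) = Rational(-96153, 46) ≈ -2090.3)
Mul(H, n) = Mul(Rational(-96153, 46), 9) = Rational(-865377, 46)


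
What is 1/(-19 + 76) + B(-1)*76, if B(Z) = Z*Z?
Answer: 4333/57 ≈ 76.018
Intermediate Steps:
B(Z) = Z**2
1/(-19 + 76) + B(-1)*76 = 1/(-19 + 76) + (-1)**2*76 = 1/57 + 1*76 = 1/57 + 76 = 4333/57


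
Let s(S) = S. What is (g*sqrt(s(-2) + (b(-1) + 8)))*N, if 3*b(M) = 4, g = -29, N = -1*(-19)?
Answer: -551*sqrt(66)/3 ≈ -1492.1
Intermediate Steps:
N = 19
b(M) = 4/3 (b(M) = (1/3)*4 = 4/3)
(g*sqrt(s(-2) + (b(-1) + 8)))*N = -29*sqrt(-2 + (4/3 + 8))*19 = -29*sqrt(-2 + 28/3)*19 = -29*sqrt(66)/3*19 = -551*sqrt(66)/3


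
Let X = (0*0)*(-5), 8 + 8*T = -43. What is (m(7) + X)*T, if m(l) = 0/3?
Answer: 0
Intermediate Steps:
T = -51/8 (T = -1 + (⅛)*(-43) = -1 - 43/8 = -51/8 ≈ -6.3750)
X = 0 (X = 0*(-5) = 0)
m(l) = 0 (m(l) = 0*(⅓) = 0)
(m(7) + X)*T = (0 + 0)*(-51/8) = 0*(-51/8) = 0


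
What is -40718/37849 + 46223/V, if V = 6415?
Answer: 1488288357/242801335 ≈ 6.1297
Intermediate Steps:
-40718/37849 + 46223/V = -40718/37849 + 46223/6415 = 1488288357/242801335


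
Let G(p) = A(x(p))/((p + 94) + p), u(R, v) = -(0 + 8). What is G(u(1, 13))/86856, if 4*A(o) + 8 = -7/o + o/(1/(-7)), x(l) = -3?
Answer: 23/40648608 ≈ 5.6582e-7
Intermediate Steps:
A(o) = -2 - 7*o/4 - 7/(4*o) (A(o) = -2 + (-7/o + o/(1/(-7)))/4 = -2 + (-7/o + o/(-⅐))/4 = -2 + (-7/o + o*(-7))/4 = -2 + (-7/o - 7*o)/4 = -2 + (-7*o - 7/o)/4 = -2 + (-7*o/4 - 7/(4*o)) = -2 - 7*o/4 - 7/(4*o))
u(R, v) = -8 (u(R, v) = -1*8 = -8)
G(p) = 23/(6*(94 + 2*p)) (G(p) = ((¼)*(-7 - 1*(-3)*(8 + 7*(-3)))/(-3))/((p + 94) + p) = ((¼)*(-⅓)*(-7 - 1*(-3)*(8 - 21)))/((94 + p) + p) = ((¼)*(-⅓)*(-7 - 1*(-3)*(-13)))/(94 + 2*p) = ((¼)*(-⅓)*(-7 - 39))/(94 + 2*p) = ((¼)*(-⅓)*(-46))/(94 + 2*p) = 23/(6*(94 + 2*p)))
G(u(1, 13))/86856 = (23/(12*(47 - 8)))/86856 = ((23/12)/39)*(1/86856) = ((23/12)*(1/39))*(1/86856) = (23/468)*(1/86856) = 23/40648608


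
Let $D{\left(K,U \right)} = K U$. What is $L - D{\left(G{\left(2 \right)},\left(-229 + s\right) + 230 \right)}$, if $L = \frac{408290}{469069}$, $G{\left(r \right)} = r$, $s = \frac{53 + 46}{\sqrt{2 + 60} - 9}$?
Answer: $\frac{825813846}{8912311} + \frac{198 \sqrt{62}}{19} \approx 174.72$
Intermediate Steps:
$s = \frac{99}{-9 + \sqrt{62}}$ ($s = \frac{99}{\sqrt{62} - 9} = \frac{99}{-9 + \sqrt{62}} \approx -87.922$)
$L = \frac{408290}{469069}$ ($L = 408290 \cdot \frac{1}{469069} = \frac{408290}{469069} \approx 0.87043$)
$L - D{\left(G{\left(2 \right)},\left(-229 + s\right) + 230 \right)} = \frac{408290}{469069} - 2 \left(\left(-229 - \left(\frac{891}{19} + \frac{99 \sqrt{62}}{19}\right)\right) + 230\right) = \frac{408290}{469069} - 2 \left(\left(- \frac{5242}{19} - \frac{99 \sqrt{62}}{19}\right) + 230\right) = \frac{408290}{469069} - 2 \left(- \frac{872}{19} - \frac{99 \sqrt{62}}{19}\right) = \frac{408290}{469069} - \left(- \frac{1744}{19} - \frac{198 \sqrt{62}}{19}\right) = \frac{408290}{469069} + \left(\frac{1744}{19} + \frac{198 \sqrt{62}}{19}\right) = \frac{825813846}{8912311} + \frac{198 \sqrt{62}}{19}$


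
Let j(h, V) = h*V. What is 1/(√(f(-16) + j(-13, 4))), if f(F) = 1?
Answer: -I*√51/51 ≈ -0.14003*I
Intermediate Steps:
j(h, V) = V*h
1/(√(f(-16) + j(-13, 4))) = 1/(√(1 + 4*(-13))) = 1/(√(1 - 52)) = 1/(√(-51)) = 1/(I*√51) = -I*√51/51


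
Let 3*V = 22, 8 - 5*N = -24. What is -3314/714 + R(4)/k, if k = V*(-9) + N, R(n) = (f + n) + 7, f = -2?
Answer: -509851/106386 ≈ -4.7925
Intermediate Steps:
N = 32/5 (N = 8/5 - 1/5*(-24) = 8/5 + 24/5 = 32/5 ≈ 6.4000)
V = 22/3 (V = (1/3)*22 = 22/3 ≈ 7.3333)
R(n) = 5 + n (R(n) = (-2 + n) + 7 = 5 + n)
k = -298/5 (k = (22/3)*(-9) + 32/5 = -66 + 32/5 = -298/5 ≈ -59.600)
-3314/714 + R(4)/k = -3314/714 + (5 + 4)/(-298/5) = -3314*1/714 + 9*(-5/298) = -1657/357 - 45/298 = -509851/106386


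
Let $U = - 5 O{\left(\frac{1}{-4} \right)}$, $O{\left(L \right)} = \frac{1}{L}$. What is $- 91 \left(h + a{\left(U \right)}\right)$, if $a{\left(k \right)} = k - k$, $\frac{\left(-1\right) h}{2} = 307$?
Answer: $55874$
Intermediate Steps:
$h = -614$ ($h = \left(-2\right) 307 = -614$)
$U = 20$ ($U = - \frac{5}{\frac{1}{-4}} = - \frac{5}{- \frac{1}{4}} = \left(-5\right) \left(-4\right) = 20$)
$a{\left(k \right)} = 0$
$- 91 \left(h + a{\left(U \right)}\right) = - 91 \left(-614 + 0\right) = \left(-91\right) \left(-614\right) = 55874$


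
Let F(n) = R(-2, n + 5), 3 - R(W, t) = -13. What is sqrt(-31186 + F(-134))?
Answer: I*sqrt(31170) ≈ 176.55*I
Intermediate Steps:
R(W, t) = 16 (R(W, t) = 3 - 1*(-13) = 3 + 13 = 16)
F(n) = 16
sqrt(-31186 + F(-134)) = sqrt(-31186 + 16) = sqrt(-31170) = I*sqrt(31170)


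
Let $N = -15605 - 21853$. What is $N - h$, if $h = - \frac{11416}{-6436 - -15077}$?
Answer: $- \frac{323663162}{8641} \approx -37457.0$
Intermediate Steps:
$N = -37458$ ($N = -15605 - 21853 = -37458$)
$h = - \frac{11416}{8641}$ ($h = - \frac{11416}{-6436 + 15077} = - \frac{11416}{8641} \approx -1.3211$)
$N - h = -37458 - - \frac{11416}{8641} = -37458 + \frac{11416}{8641} = - \frac{323663162}{8641}$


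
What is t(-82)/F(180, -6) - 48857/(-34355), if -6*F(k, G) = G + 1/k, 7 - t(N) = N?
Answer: 3354919303/37069045 ≈ 90.505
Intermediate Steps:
t(N) = 7 - N
F(k, G) = -G/6 - 1/(6*k) (F(k, G) = -(G + 1/k)/6 = -G/6 - 1/(6*k))
t(-82)/F(180, -6) - 48857/(-34355) = (7 - 1*(-82))/(((⅙)*(-1 - 1*(-6)*180)/180)) - 48857/(-34355) = (7 + 82)/(((⅙)*(1/180)*(-1 + 1080))) - 48857*(-1/34355) = 89/(((⅙)*(1/180)*1079)) + 48857/34355 = 89/(1079/1080) + 48857/34355 = 89*(1080/1079) + 48857/34355 = 96120/1079 + 48857/34355 = 3354919303/37069045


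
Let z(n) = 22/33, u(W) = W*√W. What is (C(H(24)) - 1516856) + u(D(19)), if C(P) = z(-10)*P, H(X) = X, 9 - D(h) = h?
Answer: -1516840 - 10*I*√10 ≈ -1.5168e+6 - 31.623*I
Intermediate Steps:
D(h) = 9 - h
u(W) = W^(3/2)
z(n) = ⅔ (z(n) = 22*(1/33) = ⅔)
C(P) = 2*P/3
(C(H(24)) - 1516856) + u(D(19)) = ((⅔)*24 - 1516856) + (9 - 1*19)^(3/2) = (16 - 1516856) + (9 - 19)^(3/2) = -1516840 + (-10)^(3/2) = -1516840 - 10*I*√10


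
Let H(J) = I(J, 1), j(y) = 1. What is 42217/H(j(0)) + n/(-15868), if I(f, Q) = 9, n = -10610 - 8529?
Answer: 670071607/142812 ≈ 4692.0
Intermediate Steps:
n = -19139
H(J) = 9
42217/H(j(0)) + n/(-15868) = 42217/9 - 19139/(-15868) = 42217*(⅑) - 19139*(-1/15868) = 42217/9 + 19139/15868 = 670071607/142812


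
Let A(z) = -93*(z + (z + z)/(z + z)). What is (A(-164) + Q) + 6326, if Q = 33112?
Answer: 54597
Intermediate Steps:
A(z) = -93 - 93*z (A(z) = -93*(z + (2*z)/((2*z))) = -93*(z + (2*z)*(1/(2*z))) = -93*(z + 1) = -93*(1 + z) = -93 - 93*z)
(A(-164) + Q) + 6326 = ((-93 - 93*(-164)) + 33112) + 6326 = ((-93 + 15252) + 33112) + 6326 = (15159 + 33112) + 6326 = 48271 + 6326 = 54597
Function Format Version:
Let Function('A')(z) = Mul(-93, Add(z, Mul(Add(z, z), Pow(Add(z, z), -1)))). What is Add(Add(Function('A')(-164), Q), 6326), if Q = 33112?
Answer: 54597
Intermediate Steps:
Function('A')(z) = Add(-93, Mul(-93, z)) (Function('A')(z) = Mul(-93, Add(z, Mul(Mul(2, z), Pow(Mul(2, z), -1)))) = Mul(-93, Add(z, Mul(Mul(2, z), Mul(Rational(1, 2), Pow(z, -1))))) = Mul(-93, Add(z, 1)) = Mul(-93, Add(1, z)) = Add(-93, Mul(-93, z)))
Add(Add(Function('A')(-164), Q), 6326) = Add(Add(Add(-93, Mul(-93, -164)), 33112), 6326) = Add(Add(Add(-93, 15252), 33112), 6326) = Add(Add(15159, 33112), 6326) = Add(48271, 6326) = 54597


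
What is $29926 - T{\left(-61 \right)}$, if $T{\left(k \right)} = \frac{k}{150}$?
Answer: $\frac{4488961}{150} \approx 29926.0$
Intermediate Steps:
$T{\left(k \right)} = \frac{k}{150}$ ($T{\left(k \right)} = k \frac{1}{150} = \frac{k}{150}$)
$29926 - T{\left(-61 \right)} = 29926 - \frac{1}{150} \left(-61\right) = 29926 - - \frac{61}{150} = 29926 + \frac{61}{150} = \frac{4488961}{150}$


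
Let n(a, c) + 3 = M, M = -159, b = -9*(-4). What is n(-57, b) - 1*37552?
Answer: -37714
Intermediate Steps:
b = 36
n(a, c) = -162 (n(a, c) = -3 - 159 = -162)
n(-57, b) - 1*37552 = -162 - 1*37552 = -162 - 37552 = -37714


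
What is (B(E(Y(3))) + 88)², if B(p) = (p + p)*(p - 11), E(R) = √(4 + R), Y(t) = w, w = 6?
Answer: 16504 - 4752*√10 ≈ 1476.9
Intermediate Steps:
Y(t) = 6
B(p) = 2*p*(-11 + p) (B(p) = (2*p)*(-11 + p) = 2*p*(-11 + p))
(B(E(Y(3))) + 88)² = (2*√(4 + 6)*(-11 + √(4 + 6)) + 88)² = (2*√10*(-11 + √10) + 88)² = (88 + 2*√10*(-11 + √10))²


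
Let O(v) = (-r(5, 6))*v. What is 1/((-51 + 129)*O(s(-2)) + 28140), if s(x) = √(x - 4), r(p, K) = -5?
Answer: 469/13212870 - 13*I*√6/26425740 ≈ 3.5496e-5 - 1.205e-6*I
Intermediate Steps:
s(x) = √(-4 + x)
O(v) = 5*v (O(v) = (-1*(-5))*v = 5*v)
1/((-51 + 129)*O(s(-2)) + 28140) = 1/((-51 + 129)*(5*√(-4 - 2)) + 28140) = 1/(78*(5*√(-6)) + 28140) = 1/(78*(5*(I*√6)) + 28140) = 1/(78*(5*I*√6) + 28140) = 1/(390*I*√6 + 28140) = 1/(28140 + 390*I*√6)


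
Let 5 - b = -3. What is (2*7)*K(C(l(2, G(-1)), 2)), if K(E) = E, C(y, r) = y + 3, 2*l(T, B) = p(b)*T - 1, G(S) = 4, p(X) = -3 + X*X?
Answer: 889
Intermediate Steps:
b = 8 (b = 5 - 1*(-3) = 5 + 3 = 8)
p(X) = -3 + X²
l(T, B) = -½ + 61*T/2 (l(T, B) = ((-3 + 8²)*T - 1)/2 = ((-3 + 64)*T - 1)/2 = (61*T - 1)/2 = (-1 + 61*T)/2 = -½ + 61*T/2)
C(y, r) = 3 + y
(2*7)*K(C(l(2, G(-1)), 2)) = (2*7)*(3 + (-½ + (61/2)*2)) = 14*(3 + (-½ + 61)) = 14*(3 + 121/2) = 14*(127/2) = 889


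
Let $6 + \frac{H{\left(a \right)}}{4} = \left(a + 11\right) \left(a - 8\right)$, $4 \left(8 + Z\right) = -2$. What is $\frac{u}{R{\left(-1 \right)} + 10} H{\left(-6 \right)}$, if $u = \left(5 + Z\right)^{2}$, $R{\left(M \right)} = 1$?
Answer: $- \frac{3724}{11} \approx -338.55$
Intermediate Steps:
$Z = - \frac{17}{2}$ ($Z = -8 + \frac{1}{4} \left(-2\right) = -8 - \frac{1}{2} = - \frac{17}{2} \approx -8.5$)
$H{\left(a \right)} = -24 + 4 \left(-8 + a\right) \left(11 + a\right)$ ($H{\left(a \right)} = -24 + 4 \left(a + 11\right) \left(a - 8\right) = -24 + 4 \left(11 + a\right) \left(-8 + a\right) = -24 + 4 \left(-8 + a\right) \left(11 + a\right)$)
$u = \frac{49}{4}$ ($u = \left(5 - \frac{17}{2}\right)^{2} = \left(- \frac{7}{2}\right)^{2} = \frac{49}{4} \approx 12.25$)
$\frac{u}{R{\left(-1 \right)} + 10} H{\left(-6 \right)} = \frac{49}{4 \left(1 + 10\right)} \left(-376 + 4 \left(-6\right)^{2} + 12 \left(-6\right)\right) = \frac{49}{4 \cdot 11} \left(-376 + 4 \cdot 36 - 72\right) = \frac{49}{4} \cdot \frac{1}{11} \left(-376 + 144 - 72\right) = \frac{49}{44} \left(-304\right) = - \frac{3724}{11}$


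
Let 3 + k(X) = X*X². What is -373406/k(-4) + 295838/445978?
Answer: 83275341107/14940263 ≈ 5573.9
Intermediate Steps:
k(X) = -3 + X³ (k(X) = -3 + X*X² = -3 + X³)
-373406/k(-4) + 295838/445978 = -373406/(-3 + (-4)³) + 295838/445978 = -373406/(-3 - 64) + 295838*(1/445978) = -373406/(-67) + 147919/222989 = -373406*(-1/67) + 147919/222989 = 373406/67 + 147919/222989 = 83275341107/14940263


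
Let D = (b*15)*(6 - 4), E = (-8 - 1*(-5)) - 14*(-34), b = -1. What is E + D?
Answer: 443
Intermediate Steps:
E = 473 (E = (-8 + 5) + 476 = -3 + 476 = 473)
D = -30 (D = (-1*15)*(6 - 4) = -15*2 = -30)
E + D = 473 - 30 = 443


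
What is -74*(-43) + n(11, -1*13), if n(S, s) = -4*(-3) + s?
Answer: 3181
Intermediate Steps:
n(S, s) = 12 + s
-74*(-43) + n(11, -1*13) = -74*(-43) + (12 - 1*13) = 3182 + (12 - 13) = 3182 - 1 = 3181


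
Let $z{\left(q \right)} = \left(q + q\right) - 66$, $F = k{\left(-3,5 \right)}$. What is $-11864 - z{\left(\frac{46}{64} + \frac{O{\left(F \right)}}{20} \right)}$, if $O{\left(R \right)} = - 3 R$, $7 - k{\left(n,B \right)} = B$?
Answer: $- \frac{943907}{80} \approx -11799.0$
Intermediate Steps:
$k{\left(n,B \right)} = 7 - B$
$F = 2$ ($F = 7 - 5 = 2$)
$z{\left(q \right)} = -66 + 2 q$ ($z{\left(q \right)} = 2 q - 66 = -66 + 2 q$)
$-11864 - z{\left(\frac{46}{64} + \frac{O{\left(F \right)}}{20} \right)} = -11864 - \left(-66 + 2 \left(\frac{46}{64} + \frac{\left(-3\right) 2}{20}\right)\right) = -11864 - \left(-66 + 2 \left(46 \cdot \frac{1}{64} - \frac{3}{10}\right)\right) = -11864 - \left(-66 + 2 \left(\frac{23}{32} - \frac{3}{10}\right)\right) = -11864 - \left(-66 + 2 \cdot \frac{67}{160}\right) = -11864 - \left(-66 + \frac{67}{80}\right) = -11864 - - \frac{5213}{80} = -11864 + \frac{5213}{80} = - \frac{943907}{80}$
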